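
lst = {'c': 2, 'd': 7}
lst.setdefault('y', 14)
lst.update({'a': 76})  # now {'c': 2, 'd': 7, 'y': 14, 'a': 76}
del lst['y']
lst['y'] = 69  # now {'c': 2, 'd': 7, 'a': 76, 'y': 69}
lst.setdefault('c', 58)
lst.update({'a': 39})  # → {'c': 2, 'd': 7, 'a': 39, 'y': 69}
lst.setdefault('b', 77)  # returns 77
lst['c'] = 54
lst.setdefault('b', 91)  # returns 77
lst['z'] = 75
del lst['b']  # {'c': 54, 'd': 7, 'a': 39, 'y': 69, 'z': 75}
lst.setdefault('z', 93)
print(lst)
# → {'c': 54, 'd': 7, 'a': 39, 'y': 69, 'z': 75}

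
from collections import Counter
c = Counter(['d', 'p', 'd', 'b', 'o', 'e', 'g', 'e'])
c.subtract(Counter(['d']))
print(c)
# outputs Counter({'e': 2, 'd': 1, 'p': 1, 'b': 1, 'o': 1, 'g': 1})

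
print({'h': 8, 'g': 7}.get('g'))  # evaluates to 7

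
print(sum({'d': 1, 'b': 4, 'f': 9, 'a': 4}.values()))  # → 18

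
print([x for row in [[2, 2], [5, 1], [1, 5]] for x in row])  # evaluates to [2, 2, 5, 1, 1, 5]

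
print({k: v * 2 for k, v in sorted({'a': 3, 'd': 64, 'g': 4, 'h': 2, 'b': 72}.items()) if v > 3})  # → {'b': 144, 'd': 128, 'g': 8}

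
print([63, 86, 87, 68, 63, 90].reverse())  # None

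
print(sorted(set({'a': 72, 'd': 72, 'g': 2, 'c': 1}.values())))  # [1, 2, 72]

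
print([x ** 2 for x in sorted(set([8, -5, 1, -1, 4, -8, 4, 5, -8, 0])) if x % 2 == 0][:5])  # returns [64, 0, 16, 64]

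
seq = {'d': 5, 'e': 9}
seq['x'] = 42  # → {'d': 5, 'e': 9, 'x': 42}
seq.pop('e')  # 9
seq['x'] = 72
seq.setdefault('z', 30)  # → 30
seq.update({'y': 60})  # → {'d': 5, 'x': 72, 'z': 30, 'y': 60}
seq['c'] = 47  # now {'d': 5, 'x': 72, 'z': 30, 'y': 60, 'c': 47}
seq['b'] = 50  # {'d': 5, 'x': 72, 'z': 30, 'y': 60, 'c': 47, 'b': 50}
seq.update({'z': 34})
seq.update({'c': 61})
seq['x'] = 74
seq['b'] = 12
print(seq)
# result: {'d': 5, 'x': 74, 'z': 34, 'y': 60, 'c': 61, 'b': 12}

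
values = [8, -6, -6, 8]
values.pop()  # 8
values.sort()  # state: [-6, -6, 8]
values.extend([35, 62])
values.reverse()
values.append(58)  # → [62, 35, 8, -6, -6, 58]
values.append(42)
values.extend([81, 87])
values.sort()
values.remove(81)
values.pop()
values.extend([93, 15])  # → [-6, -6, 8, 35, 42, 58, 62, 93, 15]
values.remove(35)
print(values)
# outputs [-6, -6, 8, 42, 58, 62, 93, 15]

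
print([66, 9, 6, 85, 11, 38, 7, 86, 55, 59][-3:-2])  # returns [86]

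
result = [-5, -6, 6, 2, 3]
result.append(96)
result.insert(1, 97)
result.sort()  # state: [-6, -5, 2, 3, 6, 96, 97]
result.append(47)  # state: [-6, -5, 2, 3, 6, 96, 97, 47]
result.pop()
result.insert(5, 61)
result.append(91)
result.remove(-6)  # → [-5, 2, 3, 6, 61, 96, 97, 91]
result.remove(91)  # [-5, 2, 3, 6, 61, 96, 97]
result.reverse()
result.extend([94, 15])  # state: [97, 96, 61, 6, 3, 2, -5, 94, 15]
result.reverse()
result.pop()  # 97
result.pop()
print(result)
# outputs [15, 94, -5, 2, 3, 6, 61]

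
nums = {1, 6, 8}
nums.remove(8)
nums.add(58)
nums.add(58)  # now {1, 6, 58}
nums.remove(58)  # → {1, 6}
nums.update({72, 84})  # {1, 6, 72, 84}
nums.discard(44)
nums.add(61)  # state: {1, 6, 61, 72, 84}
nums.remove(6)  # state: {1, 61, 72, 84}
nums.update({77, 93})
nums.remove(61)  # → {1, 72, 77, 84, 93}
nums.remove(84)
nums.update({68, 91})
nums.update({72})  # {1, 68, 72, 77, 91, 93}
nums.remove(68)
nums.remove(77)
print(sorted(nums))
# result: [1, 72, 91, 93]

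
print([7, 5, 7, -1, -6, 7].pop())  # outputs 7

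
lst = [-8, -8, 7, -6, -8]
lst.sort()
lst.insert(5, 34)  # [-8, -8, -8, -6, 7, 34]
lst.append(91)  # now [-8, -8, -8, -6, 7, 34, 91]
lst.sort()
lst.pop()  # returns 91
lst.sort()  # [-8, -8, -8, -6, 7, 34]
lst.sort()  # [-8, -8, -8, -6, 7, 34]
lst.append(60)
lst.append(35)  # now [-8, -8, -8, -6, 7, 34, 60, 35]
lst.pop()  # 35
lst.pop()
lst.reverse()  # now [34, 7, -6, -8, -8, -8]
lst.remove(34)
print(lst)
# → [7, -6, -8, -8, -8]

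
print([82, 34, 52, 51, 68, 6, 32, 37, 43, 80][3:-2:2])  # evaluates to [51, 6, 37]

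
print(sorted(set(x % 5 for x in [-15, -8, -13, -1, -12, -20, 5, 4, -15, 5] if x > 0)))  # [0, 4]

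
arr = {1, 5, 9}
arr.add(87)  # {1, 5, 9, 87}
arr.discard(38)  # {1, 5, 9, 87}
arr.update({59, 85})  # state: {1, 5, 9, 59, 85, 87}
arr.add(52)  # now {1, 5, 9, 52, 59, 85, 87}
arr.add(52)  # {1, 5, 9, 52, 59, 85, 87}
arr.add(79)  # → {1, 5, 9, 52, 59, 79, 85, 87}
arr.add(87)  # {1, 5, 9, 52, 59, 79, 85, 87}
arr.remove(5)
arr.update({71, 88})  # {1, 9, 52, 59, 71, 79, 85, 87, 88}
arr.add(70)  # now {1, 9, 52, 59, 70, 71, 79, 85, 87, 88}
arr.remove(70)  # {1, 9, 52, 59, 71, 79, 85, 87, 88}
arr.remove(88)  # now {1, 9, 52, 59, 71, 79, 85, 87}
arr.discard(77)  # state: {1, 9, 52, 59, 71, 79, 85, 87}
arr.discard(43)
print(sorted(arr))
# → [1, 9, 52, 59, 71, 79, 85, 87]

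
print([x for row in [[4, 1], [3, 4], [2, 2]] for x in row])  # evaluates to [4, 1, 3, 4, 2, 2]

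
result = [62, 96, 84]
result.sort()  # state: [62, 84, 96]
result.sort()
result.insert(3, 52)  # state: [62, 84, 96, 52]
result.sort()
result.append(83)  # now [52, 62, 84, 96, 83]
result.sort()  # [52, 62, 83, 84, 96]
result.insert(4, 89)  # [52, 62, 83, 84, 89, 96]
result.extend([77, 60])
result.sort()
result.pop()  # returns 96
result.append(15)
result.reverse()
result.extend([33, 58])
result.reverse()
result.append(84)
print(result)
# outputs [58, 33, 52, 60, 62, 77, 83, 84, 89, 15, 84]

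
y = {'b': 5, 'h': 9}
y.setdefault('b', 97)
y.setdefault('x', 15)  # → 15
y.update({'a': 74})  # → {'b': 5, 'h': 9, 'x': 15, 'a': 74}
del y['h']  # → {'b': 5, 'x': 15, 'a': 74}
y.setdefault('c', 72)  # 72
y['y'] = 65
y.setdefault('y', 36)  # 65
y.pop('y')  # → 65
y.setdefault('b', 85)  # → 5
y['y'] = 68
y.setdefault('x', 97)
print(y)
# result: {'b': 5, 'x': 15, 'a': 74, 'c': 72, 'y': 68}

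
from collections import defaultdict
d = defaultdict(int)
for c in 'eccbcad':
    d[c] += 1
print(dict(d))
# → {'e': 1, 'c': 3, 'b': 1, 'a': 1, 'd': 1}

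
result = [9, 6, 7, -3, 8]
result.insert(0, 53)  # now [53, 9, 6, 7, -3, 8]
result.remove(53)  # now [9, 6, 7, -3, 8]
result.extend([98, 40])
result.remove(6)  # [9, 7, -3, 8, 98, 40]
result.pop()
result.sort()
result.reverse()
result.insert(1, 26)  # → [98, 26, 9, 8, 7, -3]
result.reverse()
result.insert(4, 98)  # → [-3, 7, 8, 9, 98, 26, 98]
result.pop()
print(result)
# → [-3, 7, 8, 9, 98, 26]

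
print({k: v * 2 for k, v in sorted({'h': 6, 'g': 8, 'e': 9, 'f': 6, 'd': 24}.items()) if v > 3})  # {'d': 48, 'e': 18, 'f': 12, 'g': 16, 'h': 12}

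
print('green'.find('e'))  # 2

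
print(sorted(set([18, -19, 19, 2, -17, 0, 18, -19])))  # [-19, -17, 0, 2, 18, 19]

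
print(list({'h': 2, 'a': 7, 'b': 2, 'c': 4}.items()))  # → [('h', 2), ('a', 7), ('b', 2), ('c', 4)]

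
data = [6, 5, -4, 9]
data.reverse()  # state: [9, -4, 5, 6]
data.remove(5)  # [9, -4, 6]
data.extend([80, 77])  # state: [9, -4, 6, 80, 77]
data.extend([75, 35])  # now [9, -4, 6, 80, 77, 75, 35]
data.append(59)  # [9, -4, 6, 80, 77, 75, 35, 59]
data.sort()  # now [-4, 6, 9, 35, 59, 75, 77, 80]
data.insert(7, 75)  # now [-4, 6, 9, 35, 59, 75, 77, 75, 80]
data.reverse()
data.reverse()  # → [-4, 6, 9, 35, 59, 75, 77, 75, 80]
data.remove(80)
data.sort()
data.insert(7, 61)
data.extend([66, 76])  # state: [-4, 6, 9, 35, 59, 75, 75, 61, 77, 66, 76]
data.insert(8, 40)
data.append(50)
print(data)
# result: [-4, 6, 9, 35, 59, 75, 75, 61, 40, 77, 66, 76, 50]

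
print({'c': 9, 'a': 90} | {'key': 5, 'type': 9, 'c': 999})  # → {'c': 999, 'a': 90, 'key': 5, 'type': 9}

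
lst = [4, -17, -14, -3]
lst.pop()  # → -3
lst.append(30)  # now [4, -17, -14, 30]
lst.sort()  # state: [-17, -14, 4, 30]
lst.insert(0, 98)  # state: [98, -17, -14, 4, 30]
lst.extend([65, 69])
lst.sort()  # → [-17, -14, 4, 30, 65, 69, 98]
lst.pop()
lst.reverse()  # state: [69, 65, 30, 4, -14, -17]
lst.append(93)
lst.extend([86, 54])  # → [69, 65, 30, 4, -14, -17, 93, 86, 54]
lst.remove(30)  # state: [69, 65, 4, -14, -17, 93, 86, 54]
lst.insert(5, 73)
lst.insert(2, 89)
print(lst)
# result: [69, 65, 89, 4, -14, -17, 73, 93, 86, 54]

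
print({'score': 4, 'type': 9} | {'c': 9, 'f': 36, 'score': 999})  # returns {'score': 999, 'type': 9, 'c': 9, 'f': 36}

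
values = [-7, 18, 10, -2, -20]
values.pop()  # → -20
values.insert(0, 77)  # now [77, -7, 18, 10, -2]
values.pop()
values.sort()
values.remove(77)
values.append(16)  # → [-7, 10, 18, 16]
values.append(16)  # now [-7, 10, 18, 16, 16]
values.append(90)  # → [-7, 10, 18, 16, 16, 90]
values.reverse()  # [90, 16, 16, 18, 10, -7]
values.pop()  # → -7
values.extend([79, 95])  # [90, 16, 16, 18, 10, 79, 95]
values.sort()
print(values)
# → [10, 16, 16, 18, 79, 90, 95]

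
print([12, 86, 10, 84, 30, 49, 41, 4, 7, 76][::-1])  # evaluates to [76, 7, 4, 41, 49, 30, 84, 10, 86, 12]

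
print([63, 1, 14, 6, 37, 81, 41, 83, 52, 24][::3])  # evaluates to [63, 6, 41, 24]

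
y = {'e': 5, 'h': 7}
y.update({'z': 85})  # {'e': 5, 'h': 7, 'z': 85}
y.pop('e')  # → 5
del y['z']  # {'h': 7}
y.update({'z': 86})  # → {'h': 7, 'z': 86}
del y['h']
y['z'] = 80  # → {'z': 80}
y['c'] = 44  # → {'z': 80, 'c': 44}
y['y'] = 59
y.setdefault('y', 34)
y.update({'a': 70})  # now {'z': 80, 'c': 44, 'y': 59, 'a': 70}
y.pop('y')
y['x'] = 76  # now {'z': 80, 'c': 44, 'a': 70, 'x': 76}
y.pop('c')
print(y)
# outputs {'z': 80, 'a': 70, 'x': 76}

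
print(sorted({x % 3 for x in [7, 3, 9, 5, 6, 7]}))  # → [0, 1, 2]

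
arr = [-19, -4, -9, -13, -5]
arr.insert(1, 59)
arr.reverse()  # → [-5, -13, -9, -4, 59, -19]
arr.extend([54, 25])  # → [-5, -13, -9, -4, 59, -19, 54, 25]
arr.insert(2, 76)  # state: [-5, -13, 76, -9, -4, 59, -19, 54, 25]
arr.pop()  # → 25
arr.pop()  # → 54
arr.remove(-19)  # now [-5, -13, 76, -9, -4, 59]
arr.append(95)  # [-5, -13, 76, -9, -4, 59, 95]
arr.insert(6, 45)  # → [-5, -13, 76, -9, -4, 59, 45, 95]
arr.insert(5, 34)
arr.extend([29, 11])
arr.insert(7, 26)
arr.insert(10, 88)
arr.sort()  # [-13, -9, -5, -4, 11, 26, 29, 34, 45, 59, 76, 88, 95]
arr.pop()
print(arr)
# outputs [-13, -9, -5, -4, 11, 26, 29, 34, 45, 59, 76, 88]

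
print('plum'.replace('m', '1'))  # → plu1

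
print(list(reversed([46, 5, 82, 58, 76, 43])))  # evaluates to [43, 76, 58, 82, 5, 46]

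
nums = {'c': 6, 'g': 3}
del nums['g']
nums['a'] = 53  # {'c': 6, 'a': 53}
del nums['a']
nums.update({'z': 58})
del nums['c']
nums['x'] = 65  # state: {'z': 58, 'x': 65}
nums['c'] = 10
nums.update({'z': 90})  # {'z': 90, 'x': 65, 'c': 10}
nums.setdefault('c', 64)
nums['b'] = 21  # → {'z': 90, 'x': 65, 'c': 10, 'b': 21}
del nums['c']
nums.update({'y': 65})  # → {'z': 90, 'x': 65, 'b': 21, 'y': 65}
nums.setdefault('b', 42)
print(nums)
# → {'z': 90, 'x': 65, 'b': 21, 'y': 65}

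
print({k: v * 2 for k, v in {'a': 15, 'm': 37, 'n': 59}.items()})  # {'a': 30, 'm': 74, 'n': 118}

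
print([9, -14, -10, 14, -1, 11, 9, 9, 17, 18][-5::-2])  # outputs [11, 14, -14]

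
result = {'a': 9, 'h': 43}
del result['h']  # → {'a': 9}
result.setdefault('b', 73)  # 73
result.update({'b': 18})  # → {'a': 9, 'b': 18}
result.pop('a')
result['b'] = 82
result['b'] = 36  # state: {'b': 36}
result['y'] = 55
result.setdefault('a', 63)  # 63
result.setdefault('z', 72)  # 72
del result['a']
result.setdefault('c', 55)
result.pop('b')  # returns 36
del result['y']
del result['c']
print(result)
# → {'z': 72}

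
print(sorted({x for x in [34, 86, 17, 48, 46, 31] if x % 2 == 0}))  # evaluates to [34, 46, 48, 86]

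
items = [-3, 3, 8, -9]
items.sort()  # [-9, -3, 3, 8]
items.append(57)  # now [-9, -3, 3, 8, 57]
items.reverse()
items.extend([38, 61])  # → [57, 8, 3, -3, -9, 38, 61]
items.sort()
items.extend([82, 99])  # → [-9, -3, 3, 8, 38, 57, 61, 82, 99]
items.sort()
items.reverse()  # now [99, 82, 61, 57, 38, 8, 3, -3, -9]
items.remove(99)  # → [82, 61, 57, 38, 8, 3, -3, -9]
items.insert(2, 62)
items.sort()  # [-9, -3, 3, 8, 38, 57, 61, 62, 82]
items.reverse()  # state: [82, 62, 61, 57, 38, 8, 3, -3, -9]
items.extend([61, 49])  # [82, 62, 61, 57, 38, 8, 3, -3, -9, 61, 49]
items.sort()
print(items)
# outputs [-9, -3, 3, 8, 38, 49, 57, 61, 61, 62, 82]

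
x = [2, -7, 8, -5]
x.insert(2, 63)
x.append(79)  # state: [2, -7, 63, 8, -5, 79]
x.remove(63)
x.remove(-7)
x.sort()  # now [-5, 2, 8, 79]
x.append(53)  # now [-5, 2, 8, 79, 53]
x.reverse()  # [53, 79, 8, 2, -5]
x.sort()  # [-5, 2, 8, 53, 79]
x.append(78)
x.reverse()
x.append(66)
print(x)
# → [78, 79, 53, 8, 2, -5, 66]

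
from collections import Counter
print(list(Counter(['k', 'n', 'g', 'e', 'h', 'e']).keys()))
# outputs ['k', 'n', 'g', 'e', 'h']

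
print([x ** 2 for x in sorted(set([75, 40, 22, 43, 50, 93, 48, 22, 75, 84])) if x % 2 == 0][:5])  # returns [484, 1600, 2304, 2500, 7056]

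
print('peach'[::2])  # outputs pah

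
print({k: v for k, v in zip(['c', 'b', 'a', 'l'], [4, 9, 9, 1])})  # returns {'c': 4, 'b': 9, 'a': 9, 'l': 1}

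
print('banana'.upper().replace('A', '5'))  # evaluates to B5N5N5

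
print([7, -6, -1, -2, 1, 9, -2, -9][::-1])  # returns [-9, -2, 9, 1, -2, -1, -6, 7]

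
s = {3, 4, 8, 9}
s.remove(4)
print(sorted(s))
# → [3, 8, 9]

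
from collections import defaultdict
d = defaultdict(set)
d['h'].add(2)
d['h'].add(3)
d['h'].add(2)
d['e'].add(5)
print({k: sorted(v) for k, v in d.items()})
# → {'h': [2, 3], 'e': [5]}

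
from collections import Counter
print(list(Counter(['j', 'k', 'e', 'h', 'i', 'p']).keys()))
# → ['j', 'k', 'e', 'h', 'i', 'p']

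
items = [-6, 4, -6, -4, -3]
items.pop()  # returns -3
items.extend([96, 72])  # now [-6, 4, -6, -4, 96, 72]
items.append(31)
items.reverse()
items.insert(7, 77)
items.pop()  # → 77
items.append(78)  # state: [31, 72, 96, -4, -6, 4, -6, 78]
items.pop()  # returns 78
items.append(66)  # [31, 72, 96, -4, -6, 4, -6, 66]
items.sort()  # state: [-6, -6, -4, 4, 31, 66, 72, 96]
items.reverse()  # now [96, 72, 66, 31, 4, -4, -6, -6]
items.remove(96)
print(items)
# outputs [72, 66, 31, 4, -4, -6, -6]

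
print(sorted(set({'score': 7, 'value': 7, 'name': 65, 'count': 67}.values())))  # [7, 65, 67]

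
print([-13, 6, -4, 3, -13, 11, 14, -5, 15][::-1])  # [15, -5, 14, 11, -13, 3, -4, 6, -13]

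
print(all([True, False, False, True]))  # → False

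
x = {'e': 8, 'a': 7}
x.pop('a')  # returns 7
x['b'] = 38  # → {'e': 8, 'b': 38}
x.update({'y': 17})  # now {'e': 8, 'b': 38, 'y': 17}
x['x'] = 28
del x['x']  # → {'e': 8, 'b': 38, 'y': 17}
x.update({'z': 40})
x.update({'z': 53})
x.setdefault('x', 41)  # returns 41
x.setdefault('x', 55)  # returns 41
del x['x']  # {'e': 8, 'b': 38, 'y': 17, 'z': 53}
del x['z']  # {'e': 8, 'b': 38, 'y': 17}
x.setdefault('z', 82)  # 82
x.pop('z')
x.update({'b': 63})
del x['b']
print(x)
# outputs {'e': 8, 'y': 17}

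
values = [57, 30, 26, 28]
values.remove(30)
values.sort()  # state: [26, 28, 57]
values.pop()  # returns 57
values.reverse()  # [28, 26]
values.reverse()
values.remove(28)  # [26]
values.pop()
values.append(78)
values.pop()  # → 78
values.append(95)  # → [95]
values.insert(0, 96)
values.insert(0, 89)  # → [89, 96, 95]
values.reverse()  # [95, 96, 89]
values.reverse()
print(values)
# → [89, 96, 95]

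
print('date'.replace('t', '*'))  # da*e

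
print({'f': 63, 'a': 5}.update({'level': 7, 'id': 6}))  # None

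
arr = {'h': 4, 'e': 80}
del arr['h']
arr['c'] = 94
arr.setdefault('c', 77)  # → 94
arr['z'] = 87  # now {'e': 80, 'c': 94, 'z': 87}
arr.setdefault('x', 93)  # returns 93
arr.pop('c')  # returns 94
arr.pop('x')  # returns 93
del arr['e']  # {'z': 87}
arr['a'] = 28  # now {'z': 87, 'a': 28}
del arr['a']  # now {'z': 87}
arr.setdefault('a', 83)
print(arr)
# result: {'z': 87, 'a': 83}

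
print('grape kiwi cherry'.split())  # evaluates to ['grape', 'kiwi', 'cherry']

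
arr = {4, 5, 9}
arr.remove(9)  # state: {4, 5}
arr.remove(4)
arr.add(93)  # {5, 93}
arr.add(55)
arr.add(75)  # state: {5, 55, 75, 93}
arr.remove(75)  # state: {5, 55, 93}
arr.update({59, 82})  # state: {5, 55, 59, 82, 93}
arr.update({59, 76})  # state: {5, 55, 59, 76, 82, 93}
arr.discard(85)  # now {5, 55, 59, 76, 82, 93}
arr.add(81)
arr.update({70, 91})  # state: {5, 55, 59, 70, 76, 81, 82, 91, 93}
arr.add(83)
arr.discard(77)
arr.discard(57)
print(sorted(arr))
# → [5, 55, 59, 70, 76, 81, 82, 83, 91, 93]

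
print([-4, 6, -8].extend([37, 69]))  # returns None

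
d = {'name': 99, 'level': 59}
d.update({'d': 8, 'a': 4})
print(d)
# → {'name': 99, 'level': 59, 'd': 8, 'a': 4}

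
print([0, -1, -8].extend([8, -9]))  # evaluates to None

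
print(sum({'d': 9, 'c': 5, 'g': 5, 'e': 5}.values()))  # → 24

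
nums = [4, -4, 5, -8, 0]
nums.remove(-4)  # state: [4, 5, -8, 0]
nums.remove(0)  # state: [4, 5, -8]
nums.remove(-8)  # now [4, 5]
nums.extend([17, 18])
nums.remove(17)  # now [4, 5, 18]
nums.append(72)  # [4, 5, 18, 72]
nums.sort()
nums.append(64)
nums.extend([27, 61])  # [4, 5, 18, 72, 64, 27, 61]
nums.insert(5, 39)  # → [4, 5, 18, 72, 64, 39, 27, 61]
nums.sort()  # [4, 5, 18, 27, 39, 61, 64, 72]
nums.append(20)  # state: [4, 5, 18, 27, 39, 61, 64, 72, 20]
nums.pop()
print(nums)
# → [4, 5, 18, 27, 39, 61, 64, 72]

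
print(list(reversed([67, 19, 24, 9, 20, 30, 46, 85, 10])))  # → [10, 85, 46, 30, 20, 9, 24, 19, 67]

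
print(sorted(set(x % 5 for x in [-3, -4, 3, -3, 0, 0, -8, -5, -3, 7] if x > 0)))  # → [2, 3]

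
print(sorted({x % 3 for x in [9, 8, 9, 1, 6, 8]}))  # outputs [0, 1, 2]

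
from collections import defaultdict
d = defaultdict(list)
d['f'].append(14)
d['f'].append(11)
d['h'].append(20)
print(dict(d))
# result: {'f': [14, 11], 'h': [20]}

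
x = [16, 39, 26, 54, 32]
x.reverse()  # [32, 54, 26, 39, 16]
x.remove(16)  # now [32, 54, 26, 39]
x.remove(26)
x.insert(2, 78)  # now [32, 54, 78, 39]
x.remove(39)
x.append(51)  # [32, 54, 78, 51]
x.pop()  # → 51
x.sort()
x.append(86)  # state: [32, 54, 78, 86]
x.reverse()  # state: [86, 78, 54, 32]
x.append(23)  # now [86, 78, 54, 32, 23]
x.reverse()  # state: [23, 32, 54, 78, 86]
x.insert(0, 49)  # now [49, 23, 32, 54, 78, 86]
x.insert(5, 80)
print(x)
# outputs [49, 23, 32, 54, 78, 80, 86]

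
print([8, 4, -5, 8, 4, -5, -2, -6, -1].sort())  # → None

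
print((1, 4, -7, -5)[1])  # 4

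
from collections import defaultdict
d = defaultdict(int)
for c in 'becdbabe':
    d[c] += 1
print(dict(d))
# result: {'b': 3, 'e': 2, 'c': 1, 'd': 1, 'a': 1}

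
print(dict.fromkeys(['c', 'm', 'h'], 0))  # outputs {'c': 0, 'm': 0, 'h': 0}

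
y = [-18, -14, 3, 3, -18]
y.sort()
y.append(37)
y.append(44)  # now [-18, -18, -14, 3, 3, 37, 44]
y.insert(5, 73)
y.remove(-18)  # [-18, -14, 3, 3, 73, 37, 44]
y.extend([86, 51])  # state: [-18, -14, 3, 3, 73, 37, 44, 86, 51]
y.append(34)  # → [-18, -14, 3, 3, 73, 37, 44, 86, 51, 34]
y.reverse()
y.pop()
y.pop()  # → -14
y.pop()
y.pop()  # 3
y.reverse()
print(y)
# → [73, 37, 44, 86, 51, 34]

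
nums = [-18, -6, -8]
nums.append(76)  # [-18, -6, -8, 76]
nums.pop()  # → 76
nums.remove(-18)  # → [-6, -8]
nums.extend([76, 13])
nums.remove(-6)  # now [-8, 76, 13]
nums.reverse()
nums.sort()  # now [-8, 13, 76]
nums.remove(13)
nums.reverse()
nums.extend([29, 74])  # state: [76, -8, 29, 74]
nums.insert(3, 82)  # [76, -8, 29, 82, 74]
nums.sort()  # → [-8, 29, 74, 76, 82]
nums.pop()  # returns 82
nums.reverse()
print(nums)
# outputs [76, 74, 29, -8]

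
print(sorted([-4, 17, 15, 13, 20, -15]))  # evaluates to [-15, -4, 13, 15, 17, 20]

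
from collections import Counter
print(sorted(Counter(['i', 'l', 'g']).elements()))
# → ['g', 'i', 'l']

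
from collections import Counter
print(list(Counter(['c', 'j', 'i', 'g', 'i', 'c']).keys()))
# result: ['c', 'j', 'i', 'g']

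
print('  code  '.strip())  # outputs code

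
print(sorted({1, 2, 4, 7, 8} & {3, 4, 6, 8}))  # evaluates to [4, 8]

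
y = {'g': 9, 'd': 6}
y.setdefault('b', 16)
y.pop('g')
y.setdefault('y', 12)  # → 12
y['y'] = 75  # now {'d': 6, 'b': 16, 'y': 75}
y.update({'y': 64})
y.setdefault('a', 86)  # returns 86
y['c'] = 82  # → {'d': 6, 'b': 16, 'y': 64, 'a': 86, 'c': 82}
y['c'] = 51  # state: {'d': 6, 'b': 16, 'y': 64, 'a': 86, 'c': 51}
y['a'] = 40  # {'d': 6, 'b': 16, 'y': 64, 'a': 40, 'c': 51}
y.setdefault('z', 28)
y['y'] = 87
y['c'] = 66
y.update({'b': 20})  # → {'d': 6, 'b': 20, 'y': 87, 'a': 40, 'c': 66, 'z': 28}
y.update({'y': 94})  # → {'d': 6, 'b': 20, 'y': 94, 'a': 40, 'c': 66, 'z': 28}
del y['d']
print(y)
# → {'b': 20, 'y': 94, 'a': 40, 'c': 66, 'z': 28}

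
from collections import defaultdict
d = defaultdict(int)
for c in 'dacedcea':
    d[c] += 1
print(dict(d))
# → {'d': 2, 'a': 2, 'c': 2, 'e': 2}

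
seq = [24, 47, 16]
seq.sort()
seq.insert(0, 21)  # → [21, 16, 24, 47]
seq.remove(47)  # [21, 16, 24]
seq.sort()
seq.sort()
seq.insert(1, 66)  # [16, 66, 21, 24]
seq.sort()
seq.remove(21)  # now [16, 24, 66]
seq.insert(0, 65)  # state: [65, 16, 24, 66]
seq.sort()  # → [16, 24, 65, 66]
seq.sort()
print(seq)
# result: [16, 24, 65, 66]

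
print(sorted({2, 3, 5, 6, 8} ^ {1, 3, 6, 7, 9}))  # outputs [1, 2, 5, 7, 8, 9]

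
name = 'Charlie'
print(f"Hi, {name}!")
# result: Hi, Charlie!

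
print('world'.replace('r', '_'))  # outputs wo_ld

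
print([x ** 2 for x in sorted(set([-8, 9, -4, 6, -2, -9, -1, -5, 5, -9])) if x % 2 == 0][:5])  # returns [64, 16, 4, 36]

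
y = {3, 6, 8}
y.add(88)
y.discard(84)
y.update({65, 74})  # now {3, 6, 8, 65, 74, 88}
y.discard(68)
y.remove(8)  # {3, 6, 65, 74, 88}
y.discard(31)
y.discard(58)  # {3, 6, 65, 74, 88}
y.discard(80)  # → {3, 6, 65, 74, 88}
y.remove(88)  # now {3, 6, 65, 74}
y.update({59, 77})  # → {3, 6, 59, 65, 74, 77}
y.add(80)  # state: {3, 6, 59, 65, 74, 77, 80}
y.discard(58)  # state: {3, 6, 59, 65, 74, 77, 80}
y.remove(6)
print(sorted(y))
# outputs [3, 59, 65, 74, 77, 80]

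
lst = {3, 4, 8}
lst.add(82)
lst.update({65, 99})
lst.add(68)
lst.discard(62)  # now {3, 4, 8, 65, 68, 82, 99}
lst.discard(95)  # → {3, 4, 8, 65, 68, 82, 99}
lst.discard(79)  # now {3, 4, 8, 65, 68, 82, 99}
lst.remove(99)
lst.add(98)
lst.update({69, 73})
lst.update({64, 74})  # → {3, 4, 8, 64, 65, 68, 69, 73, 74, 82, 98}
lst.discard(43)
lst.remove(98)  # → {3, 4, 8, 64, 65, 68, 69, 73, 74, 82}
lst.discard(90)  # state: {3, 4, 8, 64, 65, 68, 69, 73, 74, 82}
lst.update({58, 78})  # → {3, 4, 8, 58, 64, 65, 68, 69, 73, 74, 78, 82}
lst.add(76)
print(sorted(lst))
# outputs [3, 4, 8, 58, 64, 65, 68, 69, 73, 74, 76, 78, 82]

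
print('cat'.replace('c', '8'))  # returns 8at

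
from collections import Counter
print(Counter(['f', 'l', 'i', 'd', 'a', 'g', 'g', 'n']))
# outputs Counter({'g': 2, 'f': 1, 'l': 1, 'i': 1, 'd': 1, 'a': 1, 'n': 1})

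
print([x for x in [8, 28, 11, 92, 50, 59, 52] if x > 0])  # [8, 28, 11, 92, 50, 59, 52]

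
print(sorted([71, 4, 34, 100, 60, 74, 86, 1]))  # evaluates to [1, 4, 34, 60, 71, 74, 86, 100]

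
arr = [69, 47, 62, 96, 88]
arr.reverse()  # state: [88, 96, 62, 47, 69]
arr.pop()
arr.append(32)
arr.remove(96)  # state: [88, 62, 47, 32]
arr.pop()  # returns 32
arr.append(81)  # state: [88, 62, 47, 81]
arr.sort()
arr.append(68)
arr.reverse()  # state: [68, 88, 81, 62, 47]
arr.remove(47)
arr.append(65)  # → [68, 88, 81, 62, 65]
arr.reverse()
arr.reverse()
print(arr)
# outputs [68, 88, 81, 62, 65]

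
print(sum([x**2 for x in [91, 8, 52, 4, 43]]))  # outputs 12914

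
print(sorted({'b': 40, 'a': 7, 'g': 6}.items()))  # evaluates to [('a', 7), ('b', 40), ('g', 6)]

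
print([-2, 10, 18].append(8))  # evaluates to None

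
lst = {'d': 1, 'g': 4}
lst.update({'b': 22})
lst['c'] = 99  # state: {'d': 1, 'g': 4, 'b': 22, 'c': 99}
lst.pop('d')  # 1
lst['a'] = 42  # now {'g': 4, 'b': 22, 'c': 99, 'a': 42}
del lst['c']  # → {'g': 4, 'b': 22, 'a': 42}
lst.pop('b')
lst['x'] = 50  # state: {'g': 4, 'a': 42, 'x': 50}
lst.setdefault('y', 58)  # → 58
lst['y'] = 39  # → {'g': 4, 'a': 42, 'x': 50, 'y': 39}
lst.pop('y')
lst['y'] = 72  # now {'g': 4, 'a': 42, 'x': 50, 'y': 72}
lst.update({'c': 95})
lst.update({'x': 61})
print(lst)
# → {'g': 4, 'a': 42, 'x': 61, 'y': 72, 'c': 95}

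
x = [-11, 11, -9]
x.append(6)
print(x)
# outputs [-11, 11, -9, 6]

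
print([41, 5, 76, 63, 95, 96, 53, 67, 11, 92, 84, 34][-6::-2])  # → [53, 95, 76, 41]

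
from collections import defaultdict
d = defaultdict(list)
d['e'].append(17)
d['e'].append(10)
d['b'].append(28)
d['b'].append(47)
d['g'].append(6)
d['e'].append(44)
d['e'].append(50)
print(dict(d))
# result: {'e': [17, 10, 44, 50], 'b': [28, 47], 'g': [6]}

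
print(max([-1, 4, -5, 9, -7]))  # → 9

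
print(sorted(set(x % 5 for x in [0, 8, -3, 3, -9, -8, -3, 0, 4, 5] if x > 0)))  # [0, 3, 4]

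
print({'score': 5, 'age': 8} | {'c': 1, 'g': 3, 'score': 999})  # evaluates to {'score': 999, 'age': 8, 'c': 1, 'g': 3}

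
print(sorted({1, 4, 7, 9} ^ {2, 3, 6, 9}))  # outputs [1, 2, 3, 4, 6, 7]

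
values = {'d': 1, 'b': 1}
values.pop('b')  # 1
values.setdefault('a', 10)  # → 10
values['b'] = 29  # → {'d': 1, 'a': 10, 'b': 29}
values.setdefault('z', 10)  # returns 10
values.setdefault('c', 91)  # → 91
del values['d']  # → {'a': 10, 'b': 29, 'z': 10, 'c': 91}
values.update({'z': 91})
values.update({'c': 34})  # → {'a': 10, 'b': 29, 'z': 91, 'c': 34}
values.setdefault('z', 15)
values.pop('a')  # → 10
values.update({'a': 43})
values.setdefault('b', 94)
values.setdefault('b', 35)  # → 29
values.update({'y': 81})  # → {'b': 29, 'z': 91, 'c': 34, 'a': 43, 'y': 81}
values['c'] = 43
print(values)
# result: {'b': 29, 'z': 91, 'c': 43, 'a': 43, 'y': 81}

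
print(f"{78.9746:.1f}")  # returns 79.0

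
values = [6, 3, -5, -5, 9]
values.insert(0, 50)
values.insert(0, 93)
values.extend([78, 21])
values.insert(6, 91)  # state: [93, 50, 6, 3, -5, -5, 91, 9, 78, 21]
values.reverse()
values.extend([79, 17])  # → [21, 78, 9, 91, -5, -5, 3, 6, 50, 93, 79, 17]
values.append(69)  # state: [21, 78, 9, 91, -5, -5, 3, 6, 50, 93, 79, 17, 69]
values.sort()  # [-5, -5, 3, 6, 9, 17, 21, 50, 69, 78, 79, 91, 93]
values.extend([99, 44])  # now [-5, -5, 3, 6, 9, 17, 21, 50, 69, 78, 79, 91, 93, 99, 44]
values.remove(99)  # [-5, -5, 3, 6, 9, 17, 21, 50, 69, 78, 79, 91, 93, 44]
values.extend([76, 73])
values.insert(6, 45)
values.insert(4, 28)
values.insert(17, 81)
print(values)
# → [-5, -5, 3, 6, 28, 9, 17, 45, 21, 50, 69, 78, 79, 91, 93, 44, 76, 81, 73]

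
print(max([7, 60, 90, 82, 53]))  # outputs 90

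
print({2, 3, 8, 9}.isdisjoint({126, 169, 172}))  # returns True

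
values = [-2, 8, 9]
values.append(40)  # [-2, 8, 9, 40]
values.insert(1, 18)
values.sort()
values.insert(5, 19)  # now [-2, 8, 9, 18, 40, 19]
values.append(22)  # [-2, 8, 9, 18, 40, 19, 22]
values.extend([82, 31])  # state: [-2, 8, 9, 18, 40, 19, 22, 82, 31]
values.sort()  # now [-2, 8, 9, 18, 19, 22, 31, 40, 82]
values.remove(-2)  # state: [8, 9, 18, 19, 22, 31, 40, 82]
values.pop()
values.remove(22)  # [8, 9, 18, 19, 31, 40]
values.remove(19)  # [8, 9, 18, 31, 40]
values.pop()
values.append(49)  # [8, 9, 18, 31, 49]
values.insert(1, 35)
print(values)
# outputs [8, 35, 9, 18, 31, 49]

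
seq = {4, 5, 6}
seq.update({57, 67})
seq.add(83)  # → {4, 5, 6, 57, 67, 83}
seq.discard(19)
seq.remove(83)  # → {4, 5, 6, 57, 67}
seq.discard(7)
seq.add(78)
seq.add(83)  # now {4, 5, 6, 57, 67, 78, 83}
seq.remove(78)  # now {4, 5, 6, 57, 67, 83}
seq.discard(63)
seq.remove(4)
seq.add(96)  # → {5, 6, 57, 67, 83, 96}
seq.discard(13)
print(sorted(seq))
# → [5, 6, 57, 67, 83, 96]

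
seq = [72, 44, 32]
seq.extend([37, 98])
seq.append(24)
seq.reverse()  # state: [24, 98, 37, 32, 44, 72]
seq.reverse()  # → [72, 44, 32, 37, 98, 24]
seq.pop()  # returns 24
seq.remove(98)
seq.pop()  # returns 37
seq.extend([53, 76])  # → [72, 44, 32, 53, 76]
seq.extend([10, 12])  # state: [72, 44, 32, 53, 76, 10, 12]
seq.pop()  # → 12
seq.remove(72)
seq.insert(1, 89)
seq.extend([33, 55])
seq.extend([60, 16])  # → [44, 89, 32, 53, 76, 10, 33, 55, 60, 16]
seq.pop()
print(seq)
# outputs [44, 89, 32, 53, 76, 10, 33, 55, 60]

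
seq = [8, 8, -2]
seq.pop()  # -2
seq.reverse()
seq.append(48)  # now [8, 8, 48]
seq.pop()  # 48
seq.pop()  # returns 8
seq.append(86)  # [8, 86]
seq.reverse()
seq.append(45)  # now [86, 8, 45]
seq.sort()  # [8, 45, 86]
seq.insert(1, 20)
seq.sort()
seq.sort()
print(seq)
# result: [8, 20, 45, 86]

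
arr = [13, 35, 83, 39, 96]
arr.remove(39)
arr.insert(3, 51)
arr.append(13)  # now [13, 35, 83, 51, 96, 13]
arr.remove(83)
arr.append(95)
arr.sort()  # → [13, 13, 35, 51, 95, 96]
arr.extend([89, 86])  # [13, 13, 35, 51, 95, 96, 89, 86]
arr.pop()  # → 86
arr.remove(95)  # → [13, 13, 35, 51, 96, 89]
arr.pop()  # 89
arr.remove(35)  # [13, 13, 51, 96]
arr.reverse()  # [96, 51, 13, 13]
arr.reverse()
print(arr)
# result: [13, 13, 51, 96]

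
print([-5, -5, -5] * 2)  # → [-5, -5, -5, -5, -5, -5]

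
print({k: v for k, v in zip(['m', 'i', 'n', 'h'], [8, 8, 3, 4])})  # {'m': 8, 'i': 8, 'n': 3, 'h': 4}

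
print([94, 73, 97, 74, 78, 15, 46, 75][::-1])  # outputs [75, 46, 15, 78, 74, 97, 73, 94]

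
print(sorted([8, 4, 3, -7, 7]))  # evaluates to [-7, 3, 4, 7, 8]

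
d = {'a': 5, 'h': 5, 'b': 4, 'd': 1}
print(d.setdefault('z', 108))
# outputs 108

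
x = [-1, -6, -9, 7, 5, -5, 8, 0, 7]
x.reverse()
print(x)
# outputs [7, 0, 8, -5, 5, 7, -9, -6, -1]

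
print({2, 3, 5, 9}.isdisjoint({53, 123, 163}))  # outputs True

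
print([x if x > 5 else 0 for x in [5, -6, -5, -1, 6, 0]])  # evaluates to [0, 0, 0, 0, 6, 0]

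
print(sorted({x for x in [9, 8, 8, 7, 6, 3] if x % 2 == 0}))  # [6, 8]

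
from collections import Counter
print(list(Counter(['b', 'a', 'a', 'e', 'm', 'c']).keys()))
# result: ['b', 'a', 'e', 'm', 'c']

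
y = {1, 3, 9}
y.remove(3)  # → {1, 9}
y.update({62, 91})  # {1, 9, 62, 91}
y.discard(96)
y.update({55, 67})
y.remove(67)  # {1, 9, 55, 62, 91}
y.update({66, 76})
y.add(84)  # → {1, 9, 55, 62, 66, 76, 84, 91}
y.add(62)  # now {1, 9, 55, 62, 66, 76, 84, 91}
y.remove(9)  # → {1, 55, 62, 66, 76, 84, 91}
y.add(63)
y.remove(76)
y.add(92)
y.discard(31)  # {1, 55, 62, 63, 66, 84, 91, 92}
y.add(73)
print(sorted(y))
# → [1, 55, 62, 63, 66, 73, 84, 91, 92]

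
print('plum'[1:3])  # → lu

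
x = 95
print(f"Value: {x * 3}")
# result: Value: 285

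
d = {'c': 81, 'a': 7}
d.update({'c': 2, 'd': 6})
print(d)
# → {'c': 2, 'a': 7, 'd': 6}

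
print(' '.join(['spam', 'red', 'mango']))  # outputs spam red mango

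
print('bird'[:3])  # bir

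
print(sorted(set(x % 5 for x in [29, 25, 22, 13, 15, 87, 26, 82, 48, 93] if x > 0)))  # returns [0, 1, 2, 3, 4]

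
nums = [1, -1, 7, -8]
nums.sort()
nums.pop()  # 7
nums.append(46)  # [-8, -1, 1, 46]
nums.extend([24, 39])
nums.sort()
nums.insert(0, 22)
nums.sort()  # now [-8, -1, 1, 22, 24, 39, 46]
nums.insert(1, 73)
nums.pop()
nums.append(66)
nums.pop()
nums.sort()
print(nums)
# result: [-8, -1, 1, 22, 24, 39, 73]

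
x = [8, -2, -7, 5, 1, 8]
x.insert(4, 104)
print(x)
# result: [8, -2, -7, 5, 104, 1, 8]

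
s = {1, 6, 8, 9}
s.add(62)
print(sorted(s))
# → [1, 6, 8, 9, 62]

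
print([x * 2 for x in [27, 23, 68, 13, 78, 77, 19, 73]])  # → [54, 46, 136, 26, 156, 154, 38, 146]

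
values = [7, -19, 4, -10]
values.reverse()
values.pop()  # 7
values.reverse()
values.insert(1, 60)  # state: [-19, 60, 4, -10]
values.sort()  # [-19, -10, 4, 60]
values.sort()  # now [-19, -10, 4, 60]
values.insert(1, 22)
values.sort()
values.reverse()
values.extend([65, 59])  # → [60, 22, 4, -10, -19, 65, 59]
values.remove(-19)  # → [60, 22, 4, -10, 65, 59]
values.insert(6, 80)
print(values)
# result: [60, 22, 4, -10, 65, 59, 80]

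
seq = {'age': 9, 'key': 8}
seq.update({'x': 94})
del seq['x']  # {'age': 9, 'key': 8}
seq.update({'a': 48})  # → {'age': 9, 'key': 8, 'a': 48}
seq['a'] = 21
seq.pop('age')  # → 9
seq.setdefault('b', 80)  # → 80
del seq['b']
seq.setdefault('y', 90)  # 90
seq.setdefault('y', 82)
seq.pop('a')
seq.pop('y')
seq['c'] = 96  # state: {'key': 8, 'c': 96}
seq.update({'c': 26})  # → {'key': 8, 'c': 26}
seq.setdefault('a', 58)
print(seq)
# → {'key': 8, 'c': 26, 'a': 58}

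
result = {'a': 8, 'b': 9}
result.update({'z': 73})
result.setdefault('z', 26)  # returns 73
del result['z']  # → {'a': 8, 'b': 9}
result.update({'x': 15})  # {'a': 8, 'b': 9, 'x': 15}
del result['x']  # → {'a': 8, 'b': 9}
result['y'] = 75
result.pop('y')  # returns 75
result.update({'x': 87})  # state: {'a': 8, 'b': 9, 'x': 87}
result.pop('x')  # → 87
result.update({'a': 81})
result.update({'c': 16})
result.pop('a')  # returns 81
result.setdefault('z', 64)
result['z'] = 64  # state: {'b': 9, 'c': 16, 'z': 64}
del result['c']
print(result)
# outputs {'b': 9, 'z': 64}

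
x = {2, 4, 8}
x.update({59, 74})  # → {2, 4, 8, 59, 74}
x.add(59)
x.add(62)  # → {2, 4, 8, 59, 62, 74}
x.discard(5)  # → {2, 4, 8, 59, 62, 74}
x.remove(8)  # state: {2, 4, 59, 62, 74}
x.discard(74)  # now {2, 4, 59, 62}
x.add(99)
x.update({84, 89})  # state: {2, 4, 59, 62, 84, 89, 99}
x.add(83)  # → {2, 4, 59, 62, 83, 84, 89, 99}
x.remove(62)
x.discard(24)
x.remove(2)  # {4, 59, 83, 84, 89, 99}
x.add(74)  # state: {4, 59, 74, 83, 84, 89, 99}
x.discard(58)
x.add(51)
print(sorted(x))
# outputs [4, 51, 59, 74, 83, 84, 89, 99]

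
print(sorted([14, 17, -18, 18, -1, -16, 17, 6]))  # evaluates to [-18, -16, -1, 6, 14, 17, 17, 18]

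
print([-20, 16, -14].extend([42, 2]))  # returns None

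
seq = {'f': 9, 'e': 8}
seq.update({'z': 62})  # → {'f': 9, 'e': 8, 'z': 62}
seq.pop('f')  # 9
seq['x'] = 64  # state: {'e': 8, 'z': 62, 'x': 64}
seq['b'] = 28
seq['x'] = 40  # {'e': 8, 'z': 62, 'x': 40, 'b': 28}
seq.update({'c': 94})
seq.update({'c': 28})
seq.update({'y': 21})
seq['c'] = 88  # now {'e': 8, 'z': 62, 'x': 40, 'b': 28, 'c': 88, 'y': 21}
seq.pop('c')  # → 88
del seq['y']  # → {'e': 8, 'z': 62, 'x': 40, 'b': 28}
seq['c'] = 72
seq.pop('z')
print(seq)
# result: {'e': 8, 'x': 40, 'b': 28, 'c': 72}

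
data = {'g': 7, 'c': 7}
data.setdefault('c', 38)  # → 7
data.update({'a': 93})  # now {'g': 7, 'c': 7, 'a': 93}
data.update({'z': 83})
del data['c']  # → {'g': 7, 'a': 93, 'z': 83}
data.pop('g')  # 7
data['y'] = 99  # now {'a': 93, 'z': 83, 'y': 99}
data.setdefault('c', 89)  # 89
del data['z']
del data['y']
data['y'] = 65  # {'a': 93, 'c': 89, 'y': 65}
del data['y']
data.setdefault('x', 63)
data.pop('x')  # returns 63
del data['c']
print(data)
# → {'a': 93}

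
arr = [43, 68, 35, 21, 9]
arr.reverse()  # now [9, 21, 35, 68, 43]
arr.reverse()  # [43, 68, 35, 21, 9]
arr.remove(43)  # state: [68, 35, 21, 9]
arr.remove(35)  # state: [68, 21, 9]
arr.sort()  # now [9, 21, 68]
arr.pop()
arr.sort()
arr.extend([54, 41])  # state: [9, 21, 54, 41]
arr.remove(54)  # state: [9, 21, 41]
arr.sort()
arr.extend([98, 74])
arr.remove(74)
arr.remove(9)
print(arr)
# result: [21, 41, 98]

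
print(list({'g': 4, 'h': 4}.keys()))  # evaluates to ['g', 'h']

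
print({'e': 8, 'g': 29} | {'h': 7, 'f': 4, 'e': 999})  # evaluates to {'e': 999, 'g': 29, 'h': 7, 'f': 4}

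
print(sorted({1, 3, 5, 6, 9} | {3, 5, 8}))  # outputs [1, 3, 5, 6, 8, 9]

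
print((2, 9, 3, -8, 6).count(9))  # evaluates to 1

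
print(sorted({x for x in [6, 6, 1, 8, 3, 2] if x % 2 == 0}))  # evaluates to [2, 6, 8]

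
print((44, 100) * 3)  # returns (44, 100, 44, 100, 44, 100)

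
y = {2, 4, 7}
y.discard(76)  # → {2, 4, 7}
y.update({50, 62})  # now {2, 4, 7, 50, 62}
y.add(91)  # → {2, 4, 7, 50, 62, 91}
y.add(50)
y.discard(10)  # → {2, 4, 7, 50, 62, 91}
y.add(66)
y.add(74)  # {2, 4, 7, 50, 62, 66, 74, 91}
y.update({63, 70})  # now {2, 4, 7, 50, 62, 63, 66, 70, 74, 91}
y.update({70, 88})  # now {2, 4, 7, 50, 62, 63, 66, 70, 74, 88, 91}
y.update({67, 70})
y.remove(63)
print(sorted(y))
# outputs [2, 4, 7, 50, 62, 66, 67, 70, 74, 88, 91]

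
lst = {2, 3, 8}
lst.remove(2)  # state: {3, 8}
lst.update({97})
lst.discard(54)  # {3, 8, 97}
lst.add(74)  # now {3, 8, 74, 97}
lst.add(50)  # {3, 8, 50, 74, 97}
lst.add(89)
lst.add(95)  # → {3, 8, 50, 74, 89, 95, 97}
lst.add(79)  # {3, 8, 50, 74, 79, 89, 95, 97}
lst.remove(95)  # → {3, 8, 50, 74, 79, 89, 97}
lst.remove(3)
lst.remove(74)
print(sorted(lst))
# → [8, 50, 79, 89, 97]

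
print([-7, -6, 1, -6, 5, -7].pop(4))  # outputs 5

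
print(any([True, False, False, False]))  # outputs True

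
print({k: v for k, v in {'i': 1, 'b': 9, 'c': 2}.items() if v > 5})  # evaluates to {'b': 9}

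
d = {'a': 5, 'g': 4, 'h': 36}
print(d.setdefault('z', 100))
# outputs 100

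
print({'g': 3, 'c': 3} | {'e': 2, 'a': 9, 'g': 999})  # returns {'g': 999, 'c': 3, 'e': 2, 'a': 9}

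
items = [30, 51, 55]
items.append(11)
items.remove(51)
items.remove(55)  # [30, 11]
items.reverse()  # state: [11, 30]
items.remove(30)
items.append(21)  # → [11, 21]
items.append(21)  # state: [11, 21, 21]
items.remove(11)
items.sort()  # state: [21, 21]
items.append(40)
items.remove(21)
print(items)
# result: [21, 40]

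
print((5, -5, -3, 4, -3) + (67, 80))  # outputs (5, -5, -3, 4, -3, 67, 80)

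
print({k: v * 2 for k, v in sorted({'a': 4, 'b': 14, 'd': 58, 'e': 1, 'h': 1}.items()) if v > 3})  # {'a': 8, 'b': 28, 'd': 116}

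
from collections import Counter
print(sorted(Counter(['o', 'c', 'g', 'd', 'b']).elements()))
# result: ['b', 'c', 'd', 'g', 'o']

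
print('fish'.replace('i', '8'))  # f8sh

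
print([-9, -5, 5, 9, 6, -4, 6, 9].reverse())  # None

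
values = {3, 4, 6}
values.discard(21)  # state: {3, 4, 6}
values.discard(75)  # {3, 4, 6}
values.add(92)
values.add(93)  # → {3, 4, 6, 92, 93}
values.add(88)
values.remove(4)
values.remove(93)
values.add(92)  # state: {3, 6, 88, 92}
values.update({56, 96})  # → {3, 6, 56, 88, 92, 96}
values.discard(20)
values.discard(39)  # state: {3, 6, 56, 88, 92, 96}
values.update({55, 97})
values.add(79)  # {3, 6, 55, 56, 79, 88, 92, 96, 97}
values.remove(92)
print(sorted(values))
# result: [3, 6, 55, 56, 79, 88, 96, 97]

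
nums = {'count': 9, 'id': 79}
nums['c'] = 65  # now {'count': 9, 'id': 79, 'c': 65}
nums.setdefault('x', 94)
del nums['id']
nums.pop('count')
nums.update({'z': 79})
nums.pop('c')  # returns 65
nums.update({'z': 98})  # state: {'x': 94, 'z': 98}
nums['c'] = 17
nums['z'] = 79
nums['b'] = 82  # {'x': 94, 'z': 79, 'c': 17, 'b': 82}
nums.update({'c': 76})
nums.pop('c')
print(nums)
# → {'x': 94, 'z': 79, 'b': 82}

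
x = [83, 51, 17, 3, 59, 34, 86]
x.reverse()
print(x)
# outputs [86, 34, 59, 3, 17, 51, 83]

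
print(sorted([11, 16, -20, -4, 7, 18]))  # [-20, -4, 7, 11, 16, 18]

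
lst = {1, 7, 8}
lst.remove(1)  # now {7, 8}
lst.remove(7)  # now {8}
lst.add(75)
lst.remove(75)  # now {8}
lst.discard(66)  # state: {8}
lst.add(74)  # {8, 74}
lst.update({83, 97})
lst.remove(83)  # {8, 74, 97}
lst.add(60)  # {8, 60, 74, 97}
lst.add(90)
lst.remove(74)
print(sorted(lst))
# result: [8, 60, 90, 97]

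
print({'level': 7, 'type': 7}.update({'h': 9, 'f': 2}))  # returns None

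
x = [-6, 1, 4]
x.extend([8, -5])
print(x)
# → [-6, 1, 4, 8, -5]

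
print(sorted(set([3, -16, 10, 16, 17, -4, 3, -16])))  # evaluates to [-16, -4, 3, 10, 16, 17]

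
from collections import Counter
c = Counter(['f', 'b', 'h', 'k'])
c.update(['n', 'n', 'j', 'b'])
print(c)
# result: Counter({'b': 2, 'n': 2, 'f': 1, 'h': 1, 'k': 1, 'j': 1})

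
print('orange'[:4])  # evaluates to oran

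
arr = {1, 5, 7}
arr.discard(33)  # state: {1, 5, 7}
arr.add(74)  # {1, 5, 7, 74}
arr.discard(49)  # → {1, 5, 7, 74}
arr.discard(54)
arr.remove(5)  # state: {1, 7, 74}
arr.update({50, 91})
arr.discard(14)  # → {1, 7, 50, 74, 91}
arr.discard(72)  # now {1, 7, 50, 74, 91}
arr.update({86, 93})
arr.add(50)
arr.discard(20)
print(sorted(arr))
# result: [1, 7, 50, 74, 86, 91, 93]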